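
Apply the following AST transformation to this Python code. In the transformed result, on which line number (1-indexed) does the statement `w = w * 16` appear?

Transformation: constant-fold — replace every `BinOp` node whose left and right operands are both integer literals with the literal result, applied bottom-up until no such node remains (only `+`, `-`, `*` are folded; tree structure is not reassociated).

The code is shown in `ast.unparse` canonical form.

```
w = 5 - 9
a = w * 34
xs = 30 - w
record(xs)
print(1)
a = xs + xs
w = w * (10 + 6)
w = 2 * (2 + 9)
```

7

Transformed code:
w = -4
a = w * 34
xs = 30 - w
record(xs)
print(1)
a = xs + xs
w = w * 16
w = 22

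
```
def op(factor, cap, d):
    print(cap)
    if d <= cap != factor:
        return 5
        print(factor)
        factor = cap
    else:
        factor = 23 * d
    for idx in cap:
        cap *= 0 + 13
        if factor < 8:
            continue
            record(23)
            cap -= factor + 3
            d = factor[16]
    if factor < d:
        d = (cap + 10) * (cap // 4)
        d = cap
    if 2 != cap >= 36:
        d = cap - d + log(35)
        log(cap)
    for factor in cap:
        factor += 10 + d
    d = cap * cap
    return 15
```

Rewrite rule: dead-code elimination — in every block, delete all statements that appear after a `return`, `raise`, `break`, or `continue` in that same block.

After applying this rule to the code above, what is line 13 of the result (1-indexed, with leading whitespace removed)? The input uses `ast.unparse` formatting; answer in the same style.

d = cap

Transformed code:
def op(factor, cap, d):
    print(cap)
    if d <= cap != factor:
        return 5
    else:
        factor = 23 * d
    for idx in cap:
        cap *= 0 + 13
        if factor < 8:
            continue
    if factor < d:
        d = (cap + 10) * (cap // 4)
        d = cap
    if 2 != cap >= 36:
        d = cap - d + log(35)
        log(cap)
    for factor in cap:
        factor += 10 + d
    d = cap * cap
    return 15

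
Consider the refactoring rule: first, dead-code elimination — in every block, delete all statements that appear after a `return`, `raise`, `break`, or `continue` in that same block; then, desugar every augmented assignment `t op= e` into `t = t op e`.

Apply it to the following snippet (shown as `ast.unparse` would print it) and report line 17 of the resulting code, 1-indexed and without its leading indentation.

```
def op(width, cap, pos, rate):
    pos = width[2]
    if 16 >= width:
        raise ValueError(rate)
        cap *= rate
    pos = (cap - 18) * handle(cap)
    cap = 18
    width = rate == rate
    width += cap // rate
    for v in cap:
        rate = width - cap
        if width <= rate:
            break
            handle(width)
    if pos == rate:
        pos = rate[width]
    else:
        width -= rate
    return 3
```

return 3

Transformed code:
def op(width, cap, pos, rate):
    pos = width[2]
    if 16 >= width:
        raise ValueError(rate)
    pos = (cap - 18) * handle(cap)
    cap = 18
    width = rate == rate
    width = width + cap // rate
    for v in cap:
        rate = width - cap
        if width <= rate:
            break
    if pos == rate:
        pos = rate[width]
    else:
        width = width - rate
    return 3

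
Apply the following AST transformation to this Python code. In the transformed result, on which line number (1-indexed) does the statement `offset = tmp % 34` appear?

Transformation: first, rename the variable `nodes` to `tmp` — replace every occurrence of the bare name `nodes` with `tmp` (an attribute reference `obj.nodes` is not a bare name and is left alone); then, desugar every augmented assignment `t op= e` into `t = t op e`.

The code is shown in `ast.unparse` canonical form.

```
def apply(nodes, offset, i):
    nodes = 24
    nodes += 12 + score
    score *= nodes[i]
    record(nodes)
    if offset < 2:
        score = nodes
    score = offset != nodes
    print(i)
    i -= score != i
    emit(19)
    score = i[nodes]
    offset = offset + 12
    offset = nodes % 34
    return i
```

14

Transformed code:
def apply(tmp, offset, i):
    tmp = 24
    tmp = tmp + (12 + score)
    score = score * tmp[i]
    record(tmp)
    if offset < 2:
        score = tmp
    score = offset != tmp
    print(i)
    i = i - (score != i)
    emit(19)
    score = i[tmp]
    offset = offset + 12
    offset = tmp % 34
    return i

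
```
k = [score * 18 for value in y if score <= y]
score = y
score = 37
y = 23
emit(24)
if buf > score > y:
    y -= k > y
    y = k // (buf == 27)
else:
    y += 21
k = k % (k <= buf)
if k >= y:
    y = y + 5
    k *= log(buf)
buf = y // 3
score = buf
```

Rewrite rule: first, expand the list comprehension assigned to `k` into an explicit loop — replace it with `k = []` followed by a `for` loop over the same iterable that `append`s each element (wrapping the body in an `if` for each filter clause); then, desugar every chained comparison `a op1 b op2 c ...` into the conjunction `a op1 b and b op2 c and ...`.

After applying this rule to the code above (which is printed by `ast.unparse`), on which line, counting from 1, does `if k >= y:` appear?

15

Transformed code:
k = []
for value in y:
    if score <= y:
        k.append(score * 18)
score = y
score = 37
y = 23
emit(24)
if buf > score and score > y:
    y -= k > y
    y = k // (buf == 27)
else:
    y += 21
k = k % (k <= buf)
if k >= y:
    y = y + 5
    k *= log(buf)
buf = y // 3
score = buf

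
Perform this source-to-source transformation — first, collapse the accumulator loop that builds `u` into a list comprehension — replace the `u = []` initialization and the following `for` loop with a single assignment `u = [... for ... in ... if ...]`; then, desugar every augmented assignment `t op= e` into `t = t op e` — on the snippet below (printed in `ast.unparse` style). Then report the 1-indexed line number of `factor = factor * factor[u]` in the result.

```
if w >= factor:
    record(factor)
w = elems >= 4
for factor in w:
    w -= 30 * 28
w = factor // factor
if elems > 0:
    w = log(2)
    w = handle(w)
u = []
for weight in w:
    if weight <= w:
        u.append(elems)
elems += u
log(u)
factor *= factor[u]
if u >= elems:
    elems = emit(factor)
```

13

Transformed code:
if w >= factor:
    record(factor)
w = elems >= 4
for factor in w:
    w = w - 30 * 28
w = factor // factor
if elems > 0:
    w = log(2)
    w = handle(w)
u = [elems for weight in w if weight <= w]
elems = elems + u
log(u)
factor = factor * factor[u]
if u >= elems:
    elems = emit(factor)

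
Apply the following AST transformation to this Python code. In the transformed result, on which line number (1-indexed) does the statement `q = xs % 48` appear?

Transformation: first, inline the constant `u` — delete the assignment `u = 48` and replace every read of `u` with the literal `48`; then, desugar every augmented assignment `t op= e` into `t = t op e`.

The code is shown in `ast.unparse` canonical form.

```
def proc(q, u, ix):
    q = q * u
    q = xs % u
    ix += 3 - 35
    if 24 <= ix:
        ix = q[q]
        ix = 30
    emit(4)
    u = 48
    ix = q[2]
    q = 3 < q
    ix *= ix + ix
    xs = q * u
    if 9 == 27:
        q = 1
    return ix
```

Transformed code:
def proc(q, u, ix):
    q = q * 48
    q = xs % 48
    ix = ix + (3 - 35)
    if 24 <= ix:
        ix = q[q]
        ix = 30
    emit(4)
    ix = q[2]
    q = 3 < q
    ix = ix * (ix + ix)
    xs = q * 48
    if 9 == 27:
        q = 1
    return ix

3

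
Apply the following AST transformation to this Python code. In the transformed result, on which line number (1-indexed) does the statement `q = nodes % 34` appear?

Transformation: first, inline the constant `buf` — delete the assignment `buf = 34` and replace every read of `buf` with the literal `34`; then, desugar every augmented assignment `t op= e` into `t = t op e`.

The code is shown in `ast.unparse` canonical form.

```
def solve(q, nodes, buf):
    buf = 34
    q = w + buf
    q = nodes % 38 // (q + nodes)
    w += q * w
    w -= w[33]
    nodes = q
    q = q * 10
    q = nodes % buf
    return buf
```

Transformed code:
def solve(q, nodes, buf):
    q = w + 34
    q = nodes % 38 // (q + nodes)
    w = w + q * w
    w = w - w[33]
    nodes = q
    q = q * 10
    q = nodes % 34
    return 34

8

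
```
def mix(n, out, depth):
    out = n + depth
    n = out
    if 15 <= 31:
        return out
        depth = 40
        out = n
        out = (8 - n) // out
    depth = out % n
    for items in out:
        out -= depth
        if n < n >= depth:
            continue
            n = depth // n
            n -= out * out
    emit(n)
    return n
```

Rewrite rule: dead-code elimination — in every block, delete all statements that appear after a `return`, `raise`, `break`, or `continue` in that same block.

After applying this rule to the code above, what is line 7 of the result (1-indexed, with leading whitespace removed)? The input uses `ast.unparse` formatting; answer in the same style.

for items in out:

Transformed code:
def mix(n, out, depth):
    out = n + depth
    n = out
    if 15 <= 31:
        return out
    depth = out % n
    for items in out:
        out -= depth
        if n < n >= depth:
            continue
    emit(n)
    return n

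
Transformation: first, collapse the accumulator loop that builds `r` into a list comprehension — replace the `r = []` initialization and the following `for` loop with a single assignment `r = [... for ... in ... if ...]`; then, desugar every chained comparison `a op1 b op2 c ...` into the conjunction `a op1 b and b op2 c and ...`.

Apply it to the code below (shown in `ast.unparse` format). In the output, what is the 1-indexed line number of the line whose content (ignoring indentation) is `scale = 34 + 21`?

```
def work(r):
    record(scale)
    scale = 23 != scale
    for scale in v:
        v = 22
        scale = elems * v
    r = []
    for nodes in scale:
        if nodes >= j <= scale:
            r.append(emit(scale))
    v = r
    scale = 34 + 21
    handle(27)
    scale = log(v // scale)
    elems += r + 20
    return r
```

9

Transformed code:
def work(r):
    record(scale)
    scale = 23 != scale
    for scale in v:
        v = 22
        scale = elems * v
    r = [emit(scale) for nodes in scale if nodes >= j and j <= scale]
    v = r
    scale = 34 + 21
    handle(27)
    scale = log(v // scale)
    elems += r + 20
    return r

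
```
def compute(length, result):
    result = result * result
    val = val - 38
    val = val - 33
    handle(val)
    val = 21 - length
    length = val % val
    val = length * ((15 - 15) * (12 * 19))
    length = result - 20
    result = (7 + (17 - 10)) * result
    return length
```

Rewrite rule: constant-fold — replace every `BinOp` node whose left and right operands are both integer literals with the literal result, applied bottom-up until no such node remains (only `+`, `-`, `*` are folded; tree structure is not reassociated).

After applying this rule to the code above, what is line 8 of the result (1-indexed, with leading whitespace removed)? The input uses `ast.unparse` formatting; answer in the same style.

val = length * 0

Transformed code:
def compute(length, result):
    result = result * result
    val = val - 38
    val = val - 33
    handle(val)
    val = 21 - length
    length = val % val
    val = length * 0
    length = result - 20
    result = 14 * result
    return length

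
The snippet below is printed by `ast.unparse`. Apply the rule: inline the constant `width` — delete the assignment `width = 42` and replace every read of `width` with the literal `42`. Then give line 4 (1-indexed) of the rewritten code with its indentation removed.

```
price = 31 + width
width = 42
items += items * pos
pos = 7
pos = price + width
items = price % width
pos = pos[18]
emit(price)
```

Transformed code:
price = 31 + 42
items += items * pos
pos = 7
pos = price + 42
items = price % 42
pos = pos[18]
emit(price)

pos = price + 42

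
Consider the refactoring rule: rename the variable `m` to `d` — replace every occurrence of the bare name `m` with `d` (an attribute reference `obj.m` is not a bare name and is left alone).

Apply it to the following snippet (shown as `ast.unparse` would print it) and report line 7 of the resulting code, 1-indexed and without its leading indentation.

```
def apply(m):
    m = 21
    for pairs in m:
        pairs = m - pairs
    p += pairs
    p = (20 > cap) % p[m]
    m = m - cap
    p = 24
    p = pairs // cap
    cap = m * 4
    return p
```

Transformed code:
def apply(d):
    d = 21
    for pairs in d:
        pairs = d - pairs
    p += pairs
    p = (20 > cap) % p[d]
    d = d - cap
    p = 24
    p = pairs // cap
    cap = d * 4
    return p

d = d - cap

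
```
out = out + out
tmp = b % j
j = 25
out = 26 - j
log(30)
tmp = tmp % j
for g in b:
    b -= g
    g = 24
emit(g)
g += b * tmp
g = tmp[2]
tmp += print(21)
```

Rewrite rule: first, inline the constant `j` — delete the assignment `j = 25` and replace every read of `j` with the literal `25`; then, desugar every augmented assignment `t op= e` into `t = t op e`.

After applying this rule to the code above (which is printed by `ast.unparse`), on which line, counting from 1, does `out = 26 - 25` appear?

3

Transformed code:
out = out + out
tmp = b % 25
out = 26 - 25
log(30)
tmp = tmp % 25
for g in b:
    b = b - g
    g = 24
emit(g)
g = g + b * tmp
g = tmp[2]
tmp = tmp + print(21)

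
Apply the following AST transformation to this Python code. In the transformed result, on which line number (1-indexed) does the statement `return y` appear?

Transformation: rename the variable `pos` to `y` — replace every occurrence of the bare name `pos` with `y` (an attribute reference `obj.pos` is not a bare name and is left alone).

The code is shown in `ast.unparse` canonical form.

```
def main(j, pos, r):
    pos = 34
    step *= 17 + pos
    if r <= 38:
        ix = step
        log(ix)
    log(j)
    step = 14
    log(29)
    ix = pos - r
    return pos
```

11

Transformed code:
def main(j, y, r):
    y = 34
    step *= 17 + y
    if r <= 38:
        ix = step
        log(ix)
    log(j)
    step = 14
    log(29)
    ix = y - r
    return y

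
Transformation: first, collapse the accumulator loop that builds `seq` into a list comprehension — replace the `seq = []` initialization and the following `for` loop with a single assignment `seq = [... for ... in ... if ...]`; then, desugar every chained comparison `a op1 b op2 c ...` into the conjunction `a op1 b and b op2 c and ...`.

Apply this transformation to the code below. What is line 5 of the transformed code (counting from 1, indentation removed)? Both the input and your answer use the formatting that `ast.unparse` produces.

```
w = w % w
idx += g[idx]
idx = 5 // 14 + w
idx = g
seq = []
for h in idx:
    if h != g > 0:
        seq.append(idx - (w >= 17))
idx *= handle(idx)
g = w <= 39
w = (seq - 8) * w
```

seq = [idx - (w >= 17) for h in idx if h != g and g > 0]

Transformed code:
w = w % w
idx += g[idx]
idx = 5 // 14 + w
idx = g
seq = [idx - (w >= 17) for h in idx if h != g and g > 0]
idx *= handle(idx)
g = w <= 39
w = (seq - 8) * w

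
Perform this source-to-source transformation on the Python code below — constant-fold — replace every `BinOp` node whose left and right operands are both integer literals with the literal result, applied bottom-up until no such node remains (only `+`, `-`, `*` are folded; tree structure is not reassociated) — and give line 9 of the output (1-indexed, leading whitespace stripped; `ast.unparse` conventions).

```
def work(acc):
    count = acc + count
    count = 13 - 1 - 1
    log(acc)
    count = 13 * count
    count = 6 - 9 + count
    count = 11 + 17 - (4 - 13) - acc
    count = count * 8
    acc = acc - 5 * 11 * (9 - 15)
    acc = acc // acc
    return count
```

Transformed code:
def work(acc):
    count = acc + count
    count = 11
    log(acc)
    count = 13 * count
    count = -3 + count
    count = 37 - acc
    count = count * 8
    acc = acc - -330
    acc = acc // acc
    return count

acc = acc - -330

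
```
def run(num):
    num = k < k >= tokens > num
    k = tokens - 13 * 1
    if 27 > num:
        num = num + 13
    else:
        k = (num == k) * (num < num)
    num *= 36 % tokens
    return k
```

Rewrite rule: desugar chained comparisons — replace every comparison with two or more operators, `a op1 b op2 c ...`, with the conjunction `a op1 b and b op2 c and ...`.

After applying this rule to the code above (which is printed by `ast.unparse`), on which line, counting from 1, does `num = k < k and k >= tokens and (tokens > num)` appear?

Transformed code:
def run(num):
    num = k < k and k >= tokens and (tokens > num)
    k = tokens - 13 * 1
    if 27 > num:
        num = num + 13
    else:
        k = (num == k) * (num < num)
    num *= 36 % tokens
    return k

2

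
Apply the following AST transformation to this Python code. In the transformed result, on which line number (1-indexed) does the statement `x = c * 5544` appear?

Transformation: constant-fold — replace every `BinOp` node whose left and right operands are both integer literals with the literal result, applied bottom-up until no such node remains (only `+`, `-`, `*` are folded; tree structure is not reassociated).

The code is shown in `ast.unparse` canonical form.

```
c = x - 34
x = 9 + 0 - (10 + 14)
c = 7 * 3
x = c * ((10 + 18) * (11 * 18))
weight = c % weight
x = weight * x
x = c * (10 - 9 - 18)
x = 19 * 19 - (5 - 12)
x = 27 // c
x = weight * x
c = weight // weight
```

4

Transformed code:
c = x - 34
x = -15
c = 21
x = c * 5544
weight = c % weight
x = weight * x
x = c * -17
x = 368
x = 27 // c
x = weight * x
c = weight // weight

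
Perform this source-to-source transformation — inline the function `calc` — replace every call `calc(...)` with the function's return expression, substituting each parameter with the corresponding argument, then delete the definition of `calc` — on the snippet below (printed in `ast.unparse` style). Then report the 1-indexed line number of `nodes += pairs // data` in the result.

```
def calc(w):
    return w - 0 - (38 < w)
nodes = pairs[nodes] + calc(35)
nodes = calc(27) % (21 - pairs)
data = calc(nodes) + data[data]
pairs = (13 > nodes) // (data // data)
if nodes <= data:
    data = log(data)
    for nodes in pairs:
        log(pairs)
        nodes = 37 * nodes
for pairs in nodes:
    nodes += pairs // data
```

Transformed code:
nodes = pairs[nodes] + (35 - 0 - (38 < 35))
nodes = (27 - 0 - (38 < 27)) % (21 - pairs)
data = nodes - 0 - (38 < nodes) + data[data]
pairs = (13 > nodes) // (data // data)
if nodes <= data:
    data = log(data)
    for nodes in pairs:
        log(pairs)
        nodes = 37 * nodes
for pairs in nodes:
    nodes += pairs // data

11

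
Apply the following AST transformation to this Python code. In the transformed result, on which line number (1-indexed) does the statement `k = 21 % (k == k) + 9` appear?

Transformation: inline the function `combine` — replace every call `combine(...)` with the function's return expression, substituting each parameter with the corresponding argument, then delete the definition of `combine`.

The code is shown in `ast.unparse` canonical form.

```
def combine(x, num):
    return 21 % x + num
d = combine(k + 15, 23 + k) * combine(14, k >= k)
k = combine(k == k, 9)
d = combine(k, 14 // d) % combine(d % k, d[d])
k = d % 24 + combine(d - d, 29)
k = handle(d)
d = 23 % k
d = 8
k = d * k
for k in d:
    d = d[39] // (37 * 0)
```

2

Transformed code:
d = (21 % (k + 15) + (23 + k)) * (21 % 14 + (k >= k))
k = 21 % (k == k) + 9
d = (21 % k + 14 // d) % (21 % (d % k) + d[d])
k = d % 24 + (21 % (d - d) + 29)
k = handle(d)
d = 23 % k
d = 8
k = d * k
for k in d:
    d = d[39] // (37 * 0)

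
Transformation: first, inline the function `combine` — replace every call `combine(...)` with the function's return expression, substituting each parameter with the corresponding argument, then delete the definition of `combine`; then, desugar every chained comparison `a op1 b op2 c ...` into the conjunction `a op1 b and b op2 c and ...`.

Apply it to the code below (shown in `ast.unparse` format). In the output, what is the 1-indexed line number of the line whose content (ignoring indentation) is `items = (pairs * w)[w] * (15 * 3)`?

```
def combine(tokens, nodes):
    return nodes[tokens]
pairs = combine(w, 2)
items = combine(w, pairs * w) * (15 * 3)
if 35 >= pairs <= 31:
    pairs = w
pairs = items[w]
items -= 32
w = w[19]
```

Transformed code:
pairs = 2[w]
items = (pairs * w)[w] * (15 * 3)
if 35 >= pairs and pairs <= 31:
    pairs = w
pairs = items[w]
items -= 32
w = w[19]

2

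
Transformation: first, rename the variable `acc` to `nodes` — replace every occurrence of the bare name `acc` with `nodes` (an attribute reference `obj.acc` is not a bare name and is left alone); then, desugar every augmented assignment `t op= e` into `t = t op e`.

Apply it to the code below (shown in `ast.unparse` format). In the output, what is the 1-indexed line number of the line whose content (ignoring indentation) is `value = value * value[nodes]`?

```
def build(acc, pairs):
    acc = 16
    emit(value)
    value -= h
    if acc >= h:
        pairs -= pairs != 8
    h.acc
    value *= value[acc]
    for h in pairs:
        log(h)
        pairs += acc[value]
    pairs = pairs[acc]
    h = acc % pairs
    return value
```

Transformed code:
def build(nodes, pairs):
    nodes = 16
    emit(value)
    value = value - h
    if nodes >= h:
        pairs = pairs - (pairs != 8)
    h.acc
    value = value * value[nodes]
    for h in pairs:
        log(h)
        pairs = pairs + nodes[value]
    pairs = pairs[nodes]
    h = nodes % pairs
    return value

8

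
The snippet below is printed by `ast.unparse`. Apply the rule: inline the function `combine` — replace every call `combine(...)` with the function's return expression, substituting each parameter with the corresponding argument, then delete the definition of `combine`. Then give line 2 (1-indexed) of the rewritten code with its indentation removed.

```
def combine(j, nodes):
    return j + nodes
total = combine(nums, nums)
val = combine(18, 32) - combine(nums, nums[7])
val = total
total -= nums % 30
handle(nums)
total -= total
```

val = 18 + 32 - (nums + nums[7])

Transformed code:
total = nums + nums
val = 18 + 32 - (nums + nums[7])
val = total
total -= nums % 30
handle(nums)
total -= total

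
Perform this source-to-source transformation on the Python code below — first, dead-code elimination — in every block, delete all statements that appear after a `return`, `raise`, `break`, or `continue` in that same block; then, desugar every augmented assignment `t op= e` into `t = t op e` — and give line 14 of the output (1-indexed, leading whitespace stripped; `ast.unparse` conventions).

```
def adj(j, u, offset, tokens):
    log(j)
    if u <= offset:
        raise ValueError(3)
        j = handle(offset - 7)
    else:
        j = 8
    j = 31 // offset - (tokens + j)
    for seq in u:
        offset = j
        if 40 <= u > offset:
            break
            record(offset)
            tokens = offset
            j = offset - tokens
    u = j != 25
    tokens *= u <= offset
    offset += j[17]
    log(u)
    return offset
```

offset = offset + j[17]

Transformed code:
def adj(j, u, offset, tokens):
    log(j)
    if u <= offset:
        raise ValueError(3)
    else:
        j = 8
    j = 31 // offset - (tokens + j)
    for seq in u:
        offset = j
        if 40 <= u > offset:
            break
    u = j != 25
    tokens = tokens * (u <= offset)
    offset = offset + j[17]
    log(u)
    return offset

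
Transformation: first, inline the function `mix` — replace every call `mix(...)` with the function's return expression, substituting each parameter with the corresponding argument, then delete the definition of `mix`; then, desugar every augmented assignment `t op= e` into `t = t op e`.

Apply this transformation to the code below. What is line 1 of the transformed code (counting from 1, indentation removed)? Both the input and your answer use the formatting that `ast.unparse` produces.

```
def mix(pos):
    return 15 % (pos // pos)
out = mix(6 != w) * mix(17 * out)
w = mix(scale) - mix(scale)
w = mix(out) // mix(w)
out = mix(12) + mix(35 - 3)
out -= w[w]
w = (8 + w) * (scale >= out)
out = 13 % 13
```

Transformed code:
out = 15 % ((6 != w) // (6 != w)) * (15 % (17 * out // (17 * out)))
w = 15 % (scale // scale) - 15 % (scale // scale)
w = 15 % (out // out) // (15 % (w // w))
out = 15 % (12 // 12) + 15 % ((35 - 3) // (35 - 3))
out = out - w[w]
w = (8 + w) * (scale >= out)
out = 13 % 13

out = 15 % ((6 != w) // (6 != w)) * (15 % (17 * out // (17 * out)))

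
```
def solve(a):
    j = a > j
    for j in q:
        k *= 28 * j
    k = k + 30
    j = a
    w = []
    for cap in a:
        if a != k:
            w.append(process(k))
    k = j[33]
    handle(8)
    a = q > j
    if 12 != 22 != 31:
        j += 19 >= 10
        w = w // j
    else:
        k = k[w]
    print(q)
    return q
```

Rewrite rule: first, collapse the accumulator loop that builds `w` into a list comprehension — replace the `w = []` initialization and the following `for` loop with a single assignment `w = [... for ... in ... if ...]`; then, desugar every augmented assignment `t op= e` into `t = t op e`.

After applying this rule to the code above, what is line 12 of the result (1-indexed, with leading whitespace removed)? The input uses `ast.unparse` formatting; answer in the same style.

Transformed code:
def solve(a):
    j = a > j
    for j in q:
        k = k * (28 * j)
    k = k + 30
    j = a
    w = [process(k) for cap in a if a != k]
    k = j[33]
    handle(8)
    a = q > j
    if 12 != 22 != 31:
        j = j + (19 >= 10)
        w = w // j
    else:
        k = k[w]
    print(q)
    return q

j = j + (19 >= 10)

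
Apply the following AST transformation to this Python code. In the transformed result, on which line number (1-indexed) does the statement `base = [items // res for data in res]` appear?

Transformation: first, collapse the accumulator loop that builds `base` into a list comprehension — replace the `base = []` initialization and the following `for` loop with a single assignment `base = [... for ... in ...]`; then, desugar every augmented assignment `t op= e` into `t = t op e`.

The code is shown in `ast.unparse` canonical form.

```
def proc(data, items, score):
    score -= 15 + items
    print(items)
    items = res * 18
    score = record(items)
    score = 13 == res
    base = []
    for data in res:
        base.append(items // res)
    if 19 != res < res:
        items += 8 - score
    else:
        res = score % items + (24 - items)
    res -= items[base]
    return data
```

7

Transformed code:
def proc(data, items, score):
    score = score - (15 + items)
    print(items)
    items = res * 18
    score = record(items)
    score = 13 == res
    base = [items // res for data in res]
    if 19 != res < res:
        items = items + (8 - score)
    else:
        res = score % items + (24 - items)
    res = res - items[base]
    return data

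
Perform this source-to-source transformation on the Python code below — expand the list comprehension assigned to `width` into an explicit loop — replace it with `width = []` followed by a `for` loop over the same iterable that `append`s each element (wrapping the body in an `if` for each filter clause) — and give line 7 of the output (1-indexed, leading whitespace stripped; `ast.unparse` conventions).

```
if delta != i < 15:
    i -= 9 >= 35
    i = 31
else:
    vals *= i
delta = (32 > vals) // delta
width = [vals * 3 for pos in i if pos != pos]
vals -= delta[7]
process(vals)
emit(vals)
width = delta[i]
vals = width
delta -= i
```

width = []

Transformed code:
if delta != i < 15:
    i -= 9 >= 35
    i = 31
else:
    vals *= i
delta = (32 > vals) // delta
width = []
for pos in i:
    if pos != pos:
        width.append(vals * 3)
vals -= delta[7]
process(vals)
emit(vals)
width = delta[i]
vals = width
delta -= i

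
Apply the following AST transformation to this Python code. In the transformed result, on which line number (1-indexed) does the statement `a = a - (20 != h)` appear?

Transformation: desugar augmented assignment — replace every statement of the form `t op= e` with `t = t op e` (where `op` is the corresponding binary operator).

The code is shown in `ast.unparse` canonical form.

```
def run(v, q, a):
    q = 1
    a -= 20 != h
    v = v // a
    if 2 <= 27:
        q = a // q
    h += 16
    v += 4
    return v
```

3

Transformed code:
def run(v, q, a):
    q = 1
    a = a - (20 != h)
    v = v // a
    if 2 <= 27:
        q = a // q
    h = h + 16
    v = v + 4
    return v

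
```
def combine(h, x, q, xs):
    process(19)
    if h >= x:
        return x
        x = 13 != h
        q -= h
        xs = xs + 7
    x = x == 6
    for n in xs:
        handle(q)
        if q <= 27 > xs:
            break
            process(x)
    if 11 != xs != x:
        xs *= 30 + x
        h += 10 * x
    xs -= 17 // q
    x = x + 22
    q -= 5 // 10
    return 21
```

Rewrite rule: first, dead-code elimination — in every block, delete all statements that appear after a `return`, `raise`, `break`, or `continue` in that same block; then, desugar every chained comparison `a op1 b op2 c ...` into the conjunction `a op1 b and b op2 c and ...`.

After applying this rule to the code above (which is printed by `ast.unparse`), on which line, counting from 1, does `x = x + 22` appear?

Transformed code:
def combine(h, x, q, xs):
    process(19)
    if h >= x:
        return x
    x = x == 6
    for n in xs:
        handle(q)
        if q <= 27 and 27 > xs:
            break
    if 11 != xs and xs != x:
        xs *= 30 + x
        h += 10 * x
    xs -= 17 // q
    x = x + 22
    q -= 5 // 10
    return 21

14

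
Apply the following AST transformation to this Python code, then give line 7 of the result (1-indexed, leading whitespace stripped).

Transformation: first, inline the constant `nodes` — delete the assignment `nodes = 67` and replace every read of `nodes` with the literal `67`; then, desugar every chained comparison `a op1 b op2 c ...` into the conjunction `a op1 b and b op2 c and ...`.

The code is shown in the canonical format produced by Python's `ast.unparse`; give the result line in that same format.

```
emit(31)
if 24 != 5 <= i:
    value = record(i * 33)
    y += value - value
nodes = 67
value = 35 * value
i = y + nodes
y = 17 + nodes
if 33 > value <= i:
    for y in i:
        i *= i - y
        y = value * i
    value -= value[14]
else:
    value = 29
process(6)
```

y = 17 + 67

Transformed code:
emit(31)
if 24 != 5 and 5 <= i:
    value = record(i * 33)
    y += value - value
value = 35 * value
i = y + 67
y = 17 + 67
if 33 > value and value <= i:
    for y in i:
        i *= i - y
        y = value * i
    value -= value[14]
else:
    value = 29
process(6)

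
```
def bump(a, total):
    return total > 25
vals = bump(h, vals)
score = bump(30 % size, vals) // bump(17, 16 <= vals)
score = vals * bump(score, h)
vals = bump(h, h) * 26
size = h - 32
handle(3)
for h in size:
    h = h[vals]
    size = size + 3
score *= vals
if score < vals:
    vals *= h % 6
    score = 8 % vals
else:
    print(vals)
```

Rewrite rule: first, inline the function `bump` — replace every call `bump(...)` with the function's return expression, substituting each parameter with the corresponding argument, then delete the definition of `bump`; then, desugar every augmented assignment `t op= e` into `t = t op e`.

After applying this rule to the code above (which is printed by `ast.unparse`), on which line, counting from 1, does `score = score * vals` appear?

Transformed code:
vals = vals > 25
score = (vals > 25) // ((16 <= vals) > 25)
score = vals * (h > 25)
vals = (h > 25) * 26
size = h - 32
handle(3)
for h in size:
    h = h[vals]
    size = size + 3
score = score * vals
if score < vals:
    vals = vals * (h % 6)
    score = 8 % vals
else:
    print(vals)

10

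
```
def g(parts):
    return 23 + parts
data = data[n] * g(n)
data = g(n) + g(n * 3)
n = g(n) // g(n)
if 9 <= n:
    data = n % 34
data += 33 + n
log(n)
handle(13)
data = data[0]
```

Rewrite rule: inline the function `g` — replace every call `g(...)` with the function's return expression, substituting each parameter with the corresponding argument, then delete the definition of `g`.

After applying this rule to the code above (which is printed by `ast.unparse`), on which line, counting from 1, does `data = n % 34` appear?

Transformed code:
data = data[n] * (23 + n)
data = 23 + n + (23 + n * 3)
n = (23 + n) // (23 + n)
if 9 <= n:
    data = n % 34
data += 33 + n
log(n)
handle(13)
data = data[0]

5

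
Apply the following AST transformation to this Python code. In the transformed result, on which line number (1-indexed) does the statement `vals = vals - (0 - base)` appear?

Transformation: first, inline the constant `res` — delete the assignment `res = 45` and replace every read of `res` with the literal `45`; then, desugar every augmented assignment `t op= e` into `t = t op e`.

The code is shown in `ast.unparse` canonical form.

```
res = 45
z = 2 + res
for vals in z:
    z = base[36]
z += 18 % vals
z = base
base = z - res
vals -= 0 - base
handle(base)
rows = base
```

Transformed code:
z = 2 + 45
for vals in z:
    z = base[36]
z = z + 18 % vals
z = base
base = z - 45
vals = vals - (0 - base)
handle(base)
rows = base

7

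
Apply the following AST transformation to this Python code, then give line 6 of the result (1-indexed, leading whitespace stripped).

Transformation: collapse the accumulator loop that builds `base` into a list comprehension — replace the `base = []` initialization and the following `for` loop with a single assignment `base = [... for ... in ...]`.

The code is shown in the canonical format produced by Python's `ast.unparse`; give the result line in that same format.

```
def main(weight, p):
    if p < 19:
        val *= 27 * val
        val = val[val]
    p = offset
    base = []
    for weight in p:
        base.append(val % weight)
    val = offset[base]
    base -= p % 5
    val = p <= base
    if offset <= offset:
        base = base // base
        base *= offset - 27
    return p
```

base = [val % weight for weight in p]

Transformed code:
def main(weight, p):
    if p < 19:
        val *= 27 * val
        val = val[val]
    p = offset
    base = [val % weight for weight in p]
    val = offset[base]
    base -= p % 5
    val = p <= base
    if offset <= offset:
        base = base // base
        base *= offset - 27
    return p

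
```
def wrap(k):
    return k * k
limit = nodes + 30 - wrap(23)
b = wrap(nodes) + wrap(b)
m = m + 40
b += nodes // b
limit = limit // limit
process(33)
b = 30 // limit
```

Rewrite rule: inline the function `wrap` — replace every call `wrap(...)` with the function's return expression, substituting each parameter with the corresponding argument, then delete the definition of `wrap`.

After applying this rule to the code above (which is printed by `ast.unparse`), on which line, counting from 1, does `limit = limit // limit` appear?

5

Transformed code:
limit = nodes + 30 - 23 * 23
b = nodes * nodes + b * b
m = m + 40
b += nodes // b
limit = limit // limit
process(33)
b = 30 // limit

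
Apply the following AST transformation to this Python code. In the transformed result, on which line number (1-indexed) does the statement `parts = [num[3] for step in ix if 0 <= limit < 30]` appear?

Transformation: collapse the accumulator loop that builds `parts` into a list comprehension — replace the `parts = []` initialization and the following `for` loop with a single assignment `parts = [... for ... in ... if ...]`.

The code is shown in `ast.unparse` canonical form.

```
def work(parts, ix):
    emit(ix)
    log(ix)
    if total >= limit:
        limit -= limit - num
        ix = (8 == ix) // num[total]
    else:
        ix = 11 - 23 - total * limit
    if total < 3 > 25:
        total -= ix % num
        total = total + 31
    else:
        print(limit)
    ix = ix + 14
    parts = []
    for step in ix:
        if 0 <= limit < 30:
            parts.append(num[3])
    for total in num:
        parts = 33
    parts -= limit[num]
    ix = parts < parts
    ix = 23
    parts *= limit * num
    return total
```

15

Transformed code:
def work(parts, ix):
    emit(ix)
    log(ix)
    if total >= limit:
        limit -= limit - num
        ix = (8 == ix) // num[total]
    else:
        ix = 11 - 23 - total * limit
    if total < 3 > 25:
        total -= ix % num
        total = total + 31
    else:
        print(limit)
    ix = ix + 14
    parts = [num[3] for step in ix if 0 <= limit < 30]
    for total in num:
        parts = 33
    parts -= limit[num]
    ix = parts < parts
    ix = 23
    parts *= limit * num
    return total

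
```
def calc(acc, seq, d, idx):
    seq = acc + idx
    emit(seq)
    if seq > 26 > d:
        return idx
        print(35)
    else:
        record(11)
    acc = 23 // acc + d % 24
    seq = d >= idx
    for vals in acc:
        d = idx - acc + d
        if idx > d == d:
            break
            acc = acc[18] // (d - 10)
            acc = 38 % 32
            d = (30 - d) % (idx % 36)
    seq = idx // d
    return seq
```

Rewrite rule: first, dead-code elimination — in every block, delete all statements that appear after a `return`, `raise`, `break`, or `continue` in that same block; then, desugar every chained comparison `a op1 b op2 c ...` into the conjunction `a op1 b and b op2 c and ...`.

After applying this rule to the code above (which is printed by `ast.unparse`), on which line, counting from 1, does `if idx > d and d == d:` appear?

12

Transformed code:
def calc(acc, seq, d, idx):
    seq = acc + idx
    emit(seq)
    if seq > 26 and 26 > d:
        return idx
    else:
        record(11)
    acc = 23 // acc + d % 24
    seq = d >= idx
    for vals in acc:
        d = idx - acc + d
        if idx > d and d == d:
            break
    seq = idx // d
    return seq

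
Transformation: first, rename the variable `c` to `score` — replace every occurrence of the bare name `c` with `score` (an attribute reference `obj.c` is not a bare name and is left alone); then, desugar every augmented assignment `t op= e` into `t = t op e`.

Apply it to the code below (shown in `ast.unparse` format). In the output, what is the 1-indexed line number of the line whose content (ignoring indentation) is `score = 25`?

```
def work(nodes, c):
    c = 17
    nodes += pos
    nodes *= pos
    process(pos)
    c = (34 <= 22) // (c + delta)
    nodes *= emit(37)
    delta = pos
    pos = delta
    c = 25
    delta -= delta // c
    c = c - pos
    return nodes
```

10

Transformed code:
def work(nodes, score):
    score = 17
    nodes = nodes + pos
    nodes = nodes * pos
    process(pos)
    score = (34 <= 22) // (score + delta)
    nodes = nodes * emit(37)
    delta = pos
    pos = delta
    score = 25
    delta = delta - delta // score
    score = score - pos
    return nodes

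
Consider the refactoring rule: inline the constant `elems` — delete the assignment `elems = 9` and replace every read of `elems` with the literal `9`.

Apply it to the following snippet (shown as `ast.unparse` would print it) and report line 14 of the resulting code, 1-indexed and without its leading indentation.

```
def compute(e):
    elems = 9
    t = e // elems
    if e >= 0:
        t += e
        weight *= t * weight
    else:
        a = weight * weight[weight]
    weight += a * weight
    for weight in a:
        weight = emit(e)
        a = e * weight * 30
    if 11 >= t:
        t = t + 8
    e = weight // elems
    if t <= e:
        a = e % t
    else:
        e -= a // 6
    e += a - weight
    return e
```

e = weight // 9

Transformed code:
def compute(e):
    t = e // 9
    if e >= 0:
        t += e
        weight *= t * weight
    else:
        a = weight * weight[weight]
    weight += a * weight
    for weight in a:
        weight = emit(e)
        a = e * weight * 30
    if 11 >= t:
        t = t + 8
    e = weight // 9
    if t <= e:
        a = e % t
    else:
        e -= a // 6
    e += a - weight
    return e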